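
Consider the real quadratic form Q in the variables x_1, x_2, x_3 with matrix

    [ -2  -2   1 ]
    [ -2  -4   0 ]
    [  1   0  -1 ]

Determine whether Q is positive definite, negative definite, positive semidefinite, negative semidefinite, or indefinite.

negative semidefinite

Applying the same elementary operations to the rows and columns of A produces a congruent diagonal matrix with entries -2, -2, 0.
That gives 2 negative, 1 zero pivots.
Hence Q is negative semidefinite.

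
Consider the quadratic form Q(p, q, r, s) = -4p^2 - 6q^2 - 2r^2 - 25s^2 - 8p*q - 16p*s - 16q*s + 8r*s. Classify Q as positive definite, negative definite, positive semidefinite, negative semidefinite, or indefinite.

The symmetric matrix of Q is A = [[-4, -4, 0, -8], [-4, -6, 0, -8], [0, 0, -2, 4], [-8, -8, 4, -25]].
Leading principal minors: Δ_1 = -4, Δ_2 = 8, Δ_3 = -16, Δ_4 = 16.
The signs alternate starting with Δ_1 < 0, so by Sylvester's criterion Q is negative definite.

negative definite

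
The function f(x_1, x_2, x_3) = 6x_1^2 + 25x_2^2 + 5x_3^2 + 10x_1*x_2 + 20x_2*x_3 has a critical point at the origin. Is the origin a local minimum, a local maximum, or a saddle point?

The Hessian at the origin is H = [[12, 10, 0], [10, 50, 20], [0, 20, 10]].
Congruent diagonalization of H (simultaneous row and column reduction) yields pivots 12, 125/3, 2/5.
Counting signs: 3 positive.
H is positive definite, so the origin is a strict local minimum.

local minimum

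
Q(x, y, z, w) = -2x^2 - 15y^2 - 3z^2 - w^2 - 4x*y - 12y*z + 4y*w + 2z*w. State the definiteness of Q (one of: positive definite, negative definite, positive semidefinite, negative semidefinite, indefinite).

The associated matrix is A = [[-2, -2, 0, 0], [-2, -15, -6, 2], [0, -6, -3, 1], [0, 2, 1, -1]].
Symmetric row and column elimination reduces A to a congruent diagonal form with pivots -2, -13, -3/13, -2/3.
Counting signs: 4 negative.
Hence Q is negative definite.

negative definite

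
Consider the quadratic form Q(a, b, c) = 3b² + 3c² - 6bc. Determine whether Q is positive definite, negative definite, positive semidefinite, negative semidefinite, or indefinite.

The symmetric matrix is A = [[0, 0, 0], [0, 3, -3], [0, -3, 3]].
Congruent diagonalization of A (simultaneous row and column reduction) yields pivots 0, 3, 0.
That gives 1 positive, 2 zero pivots.
Hence Q is positive semidefinite.

positive semidefinite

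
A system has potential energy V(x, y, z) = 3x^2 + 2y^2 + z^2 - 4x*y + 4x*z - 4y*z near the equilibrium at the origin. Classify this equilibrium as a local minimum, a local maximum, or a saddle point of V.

saddle point

The Hessian at the origin is H = [[6, -4, 4], [-4, 4, -4], [4, -4, 2]].
An LDLᵀ factorisation of H has diagonal entries 6, 4/3, -2.
That gives 2 positive, 1 negative pivots.
H is indefinite, so the origin is a saddle point.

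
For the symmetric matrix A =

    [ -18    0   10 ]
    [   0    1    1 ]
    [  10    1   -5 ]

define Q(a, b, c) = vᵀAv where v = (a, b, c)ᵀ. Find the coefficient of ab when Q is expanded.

The coefficient of ab is A[1,2] + A[2,1] = 2·0 = 0.

0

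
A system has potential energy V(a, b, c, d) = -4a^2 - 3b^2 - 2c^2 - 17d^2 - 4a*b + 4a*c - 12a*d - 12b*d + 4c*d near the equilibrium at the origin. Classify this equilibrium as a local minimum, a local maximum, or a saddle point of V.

The Hessian at the origin is H = [[-8, -4, 4, -12], [-4, -6, 0, -12], [4, 0, -4, 4], [-12, -12, 4, -34]].
Symmetric row and column elimination reduces H to a congruent diagonal form with pivots -8, -4, -1, -6.
Counting signs: 4 negative.
H is negative definite, so the origin is a strict local maximum.

local maximum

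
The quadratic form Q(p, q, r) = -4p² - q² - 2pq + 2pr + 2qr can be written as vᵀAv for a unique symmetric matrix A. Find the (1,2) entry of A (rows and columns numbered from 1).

The coefficient of p·q in Q is -2. For a symmetric A this equals A[1,2] + A[2,1] = 2·A[1,2].
So A[1,2] = -2/2 = -1.

-1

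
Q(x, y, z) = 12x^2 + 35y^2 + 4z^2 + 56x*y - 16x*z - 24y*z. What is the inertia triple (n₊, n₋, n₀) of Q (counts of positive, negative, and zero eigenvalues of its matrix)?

The associated matrix is A = [[12, 28, -8], [28, 35, -12], [-8, -12, 4]].
Congruent diagonalization of A (simultaneous row and column reduction) yields pivots 12, -91/3, 12/91.
Counting signs: 2 positive, 1 negative.

(2, 1, 0)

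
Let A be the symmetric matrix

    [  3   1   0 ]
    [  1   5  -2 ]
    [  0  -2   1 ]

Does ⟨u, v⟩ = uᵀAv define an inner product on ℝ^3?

yes

Applying the same elementary operations to the rows and columns of A produces a congruent diagonal matrix with entries 3, 14/3, 1/7.
Counting signs: 3 positive.
Hence Q is positive definite.
⟨·,·⟩ is an inner product exactly when A is positive definite.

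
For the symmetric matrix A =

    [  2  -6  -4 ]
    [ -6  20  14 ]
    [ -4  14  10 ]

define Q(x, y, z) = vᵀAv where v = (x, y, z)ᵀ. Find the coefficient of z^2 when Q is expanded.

10

The coefficient of z^2 is the diagonal entry A[3,3] = 10.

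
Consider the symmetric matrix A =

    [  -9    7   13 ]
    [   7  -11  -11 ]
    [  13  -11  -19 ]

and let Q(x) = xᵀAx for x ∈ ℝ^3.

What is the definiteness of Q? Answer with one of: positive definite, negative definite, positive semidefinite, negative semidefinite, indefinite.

negative definite

Leading principal minors: Δ_1 = -9, Δ_2 = 50, Δ_3 = -4.
The signs alternate starting with Δ_1 < 0, so by Sylvester's criterion Q is negative definite.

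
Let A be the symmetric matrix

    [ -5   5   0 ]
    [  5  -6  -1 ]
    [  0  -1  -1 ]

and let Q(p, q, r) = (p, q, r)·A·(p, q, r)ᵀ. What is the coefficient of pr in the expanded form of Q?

0

The coefficient of pr is A[1,3] + A[3,1] = 2·0 = 0.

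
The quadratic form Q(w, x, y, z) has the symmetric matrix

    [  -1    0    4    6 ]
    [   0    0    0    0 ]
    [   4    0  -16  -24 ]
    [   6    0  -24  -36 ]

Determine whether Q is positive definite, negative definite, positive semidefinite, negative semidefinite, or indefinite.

Applying the same elementary operations to the rows and columns of A produces a congruent diagonal matrix with entries -1, 0, 0, 0.
That gives 1 negative, 3 zero pivots.
Hence Q is negative semidefinite.

negative semidefinite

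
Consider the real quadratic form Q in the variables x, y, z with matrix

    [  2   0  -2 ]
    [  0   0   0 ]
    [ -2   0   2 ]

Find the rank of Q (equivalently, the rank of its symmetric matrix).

Congruent diagonalization of A (simultaneous row and column reduction) yields pivots 2, 0, 0.
So there are 1 positive, 2 zero pivots.
The rank is the number of nonzero pivots: 1.

1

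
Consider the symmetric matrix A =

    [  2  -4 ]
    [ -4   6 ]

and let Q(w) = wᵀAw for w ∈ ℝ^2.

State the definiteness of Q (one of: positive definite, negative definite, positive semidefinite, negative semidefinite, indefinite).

indefinite

Applying the same elementary operations to the rows and columns of A produces a congruent diagonal matrix with entries 2, -2.
So there are 1 positive, 1 negative pivots.
Hence Q is indefinite.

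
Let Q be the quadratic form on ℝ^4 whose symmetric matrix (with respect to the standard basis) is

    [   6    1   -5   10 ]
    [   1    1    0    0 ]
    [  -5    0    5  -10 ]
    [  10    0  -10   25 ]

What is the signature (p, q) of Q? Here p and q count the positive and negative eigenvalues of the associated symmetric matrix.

(3, 0)

Symmetric row and column elimination reduces A to a congruent diagonal form with pivots 6, 5/6, 0, 5.
So there are 3 positive, 1 zero pivots.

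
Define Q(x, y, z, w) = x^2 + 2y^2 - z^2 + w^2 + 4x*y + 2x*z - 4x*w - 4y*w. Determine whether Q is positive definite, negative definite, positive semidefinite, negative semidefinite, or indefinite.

indefinite

The associated matrix is A = [[1, 2, 1, -2], [2, 2, 0, -2], [1, 0, -1, 0], [-2, -2, 0, 1]].
Congruent diagonalization of A (simultaneous row and column reduction) yields pivots 1, -2, 0, -1.
Counting signs: 1 positive, 2 negative, 1 zero.
Hence Q is indefinite.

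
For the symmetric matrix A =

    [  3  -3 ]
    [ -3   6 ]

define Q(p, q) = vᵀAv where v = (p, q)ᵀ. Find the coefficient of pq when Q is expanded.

-6

The coefficient of pq is A[1,2] + A[2,1] = 2·(-3) = -6.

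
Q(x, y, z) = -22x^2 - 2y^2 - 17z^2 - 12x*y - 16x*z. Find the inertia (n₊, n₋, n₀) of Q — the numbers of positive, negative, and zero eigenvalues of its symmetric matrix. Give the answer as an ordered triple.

(0, 3, 0)

The symmetric matrix is A = [[-22, -6, -8], [-6, -2, 0], [-8, 0, -17]].
An LDLᵀ factorisation of A has diagonal entries -22, -4/11, -1.
That gives 3 negative pivots.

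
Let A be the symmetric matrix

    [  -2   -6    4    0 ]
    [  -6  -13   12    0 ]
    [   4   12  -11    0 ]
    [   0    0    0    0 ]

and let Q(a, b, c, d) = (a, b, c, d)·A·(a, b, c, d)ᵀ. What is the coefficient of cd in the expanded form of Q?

0

The coefficient of cd is A[3,4] + A[4,3] = 2·0 = 0.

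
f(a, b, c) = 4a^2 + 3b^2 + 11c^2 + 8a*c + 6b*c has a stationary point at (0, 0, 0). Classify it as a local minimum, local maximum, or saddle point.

The Hessian at the origin is H = [[8, 0, 8], [0, 6, 6], [8, 6, 22]].
Congruent diagonalization of H (simultaneous row and column reduction) yields pivots 8, 6, 8.
Counting signs: 3 positive.
H is positive definite, so the origin is a strict local minimum.

local minimum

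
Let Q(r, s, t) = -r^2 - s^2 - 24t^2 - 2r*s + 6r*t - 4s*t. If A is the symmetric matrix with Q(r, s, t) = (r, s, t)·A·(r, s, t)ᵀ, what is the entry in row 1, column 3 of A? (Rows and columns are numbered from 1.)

The coefficient of r·t in Q is 6. For a symmetric A this equals A[1,3] + A[3,1] = 2·A[1,3].
So A[1,3] = 6/2 = 3.

3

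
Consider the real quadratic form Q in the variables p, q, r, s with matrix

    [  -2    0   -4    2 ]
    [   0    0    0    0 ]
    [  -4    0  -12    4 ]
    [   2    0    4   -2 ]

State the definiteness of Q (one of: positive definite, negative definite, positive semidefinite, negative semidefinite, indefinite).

Congruent diagonalization of A (simultaneous row and column reduction) yields pivots -2, 0, -4, 0.
So there are 2 negative, 2 zero pivots.
Hence Q is negative semidefinite.

negative semidefinite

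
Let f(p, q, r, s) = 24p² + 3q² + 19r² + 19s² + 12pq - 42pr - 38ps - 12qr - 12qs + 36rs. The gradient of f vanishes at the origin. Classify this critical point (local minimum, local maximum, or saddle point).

local minimum

The Hessian at the origin is H = [[48, 12, -42, -38], [12, 6, -12, -12], [-42, -12, 38, 36], [-38, -12, 36, 38]].
Row-reducing H symmetrically gives the diagonal entries 48, 3, 1/2, 4/3.
So there are 4 positive pivots.
H is positive definite, so the origin is a strict local minimum.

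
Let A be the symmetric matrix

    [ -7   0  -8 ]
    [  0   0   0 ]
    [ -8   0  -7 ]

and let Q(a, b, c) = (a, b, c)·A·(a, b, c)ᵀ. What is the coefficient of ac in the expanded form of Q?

-16

The coefficient of ac is A[1,3] + A[3,1] = 2·(-8) = -16.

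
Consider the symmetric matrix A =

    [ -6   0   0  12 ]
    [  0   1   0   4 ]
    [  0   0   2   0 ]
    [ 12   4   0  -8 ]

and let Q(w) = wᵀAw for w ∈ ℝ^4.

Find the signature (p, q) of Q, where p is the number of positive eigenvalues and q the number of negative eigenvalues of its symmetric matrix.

Symmetric row and column elimination reduces A to a congruent diagonal form with pivots -6, 1, 2, 0.
So there are 2 positive, 1 negative, 1 zero pivots.

(2, 1)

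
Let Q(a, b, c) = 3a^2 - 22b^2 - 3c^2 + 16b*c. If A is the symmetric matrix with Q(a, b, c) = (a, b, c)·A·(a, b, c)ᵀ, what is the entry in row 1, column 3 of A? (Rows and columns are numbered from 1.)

The coefficient of a·c in Q is 0. For a symmetric A this equals A[1,3] + A[3,1] = 2·A[1,3].
So A[1,3] = 0/2 = 0.

0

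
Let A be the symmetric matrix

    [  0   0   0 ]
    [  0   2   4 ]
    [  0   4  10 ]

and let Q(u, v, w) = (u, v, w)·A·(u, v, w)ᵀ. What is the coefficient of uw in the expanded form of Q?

The coefficient of uw is A[1,3] + A[3,1] = 2·0 = 0.

0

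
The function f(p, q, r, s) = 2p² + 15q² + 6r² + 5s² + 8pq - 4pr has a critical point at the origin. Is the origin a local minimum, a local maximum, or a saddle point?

local minimum

The Hessian at the origin is H = [[4, 8, -4, 0], [8, 30, 0, 0], [-4, 0, 12, 0], [0, 0, 0, 10]].
Applying the same elementary operations to the rows and columns of H produces a congruent diagonal matrix with entries 4, 14, 24/7, 10.
So there are 4 positive pivots.
H is positive definite, so the origin is a strict local minimum.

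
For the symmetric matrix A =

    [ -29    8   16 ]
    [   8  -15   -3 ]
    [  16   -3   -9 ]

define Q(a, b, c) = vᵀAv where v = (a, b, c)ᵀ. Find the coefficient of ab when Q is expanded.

16

The coefficient of ab is A[1,2] + A[2,1] = 2·8 = 16.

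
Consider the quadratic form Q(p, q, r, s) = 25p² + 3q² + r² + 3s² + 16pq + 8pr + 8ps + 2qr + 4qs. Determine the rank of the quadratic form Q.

The associated matrix is A = [[25, 8, 4, 4], [8, 3, 1, 2], [4, 1, 1, 0], [4, 2, 0, 3]].
Congruent diagonalization of A (simultaneous row and column reduction) yields pivots 25, 11/25, 2/11, 1.
Counting signs: 4 positive.
The rank is the number of nonzero pivots: 4.

4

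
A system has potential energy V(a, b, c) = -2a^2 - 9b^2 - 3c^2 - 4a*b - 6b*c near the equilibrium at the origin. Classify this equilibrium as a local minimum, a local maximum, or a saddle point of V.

local maximum

The Hessian at the origin is H = [[-4, -4, 0], [-4, -18, -6], [0, -6, -6]].
Row-reducing H symmetrically gives the diagonal entries -4, -14, -24/7.
Counting signs: 3 negative.
H is negative definite, so the origin is a strict local maximum.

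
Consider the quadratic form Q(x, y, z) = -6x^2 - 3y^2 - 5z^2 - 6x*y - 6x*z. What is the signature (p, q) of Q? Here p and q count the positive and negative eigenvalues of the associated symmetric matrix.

The associated matrix is A = [[-6, -3, -3], [-3, -3, 0], [-3, 0, -5]].
Symmetric row and column elimination reduces A to a congruent diagonal form with pivots -6, -3/2, -2.
That gives 3 negative pivots.

(0, 3)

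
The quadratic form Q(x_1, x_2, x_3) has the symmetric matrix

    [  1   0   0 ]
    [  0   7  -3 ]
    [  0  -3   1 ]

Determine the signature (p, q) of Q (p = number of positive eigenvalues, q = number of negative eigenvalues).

Symmetric row and column elimination reduces A to a congruent diagonal form with pivots 1, 7, -2/7.
So there are 2 positive, 1 negative pivots.

(2, 1)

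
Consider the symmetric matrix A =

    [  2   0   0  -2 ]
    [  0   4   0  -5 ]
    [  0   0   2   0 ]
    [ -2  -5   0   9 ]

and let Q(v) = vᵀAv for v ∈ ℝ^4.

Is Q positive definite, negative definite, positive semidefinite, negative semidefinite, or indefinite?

positive definite

Leading principal minors: Δ_1 = 2, Δ_2 = 8, Δ_3 = 16, Δ_4 = 12.
All leading principal minors are positive, so by Sylvester's criterion Q is positive definite.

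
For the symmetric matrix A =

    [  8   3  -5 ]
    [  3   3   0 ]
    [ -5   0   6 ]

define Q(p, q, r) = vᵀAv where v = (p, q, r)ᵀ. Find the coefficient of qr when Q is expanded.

The coefficient of qr is A[2,3] + A[3,2] = 2·0 = 0.

0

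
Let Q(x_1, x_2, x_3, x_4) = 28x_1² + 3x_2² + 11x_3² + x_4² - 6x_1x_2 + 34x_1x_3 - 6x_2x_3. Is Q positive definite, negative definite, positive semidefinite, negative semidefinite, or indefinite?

positive definite

The symmetric matrix of Q is A = [[28, -3, 17, 0], [-3, 3, -3, 0], [17, -3, 11, 0], [0, 0, 0, 1]].
Leading principal minors: Δ_1 = 28, Δ_2 = 75, Δ_3 = 12, Δ_4 = 12.
All leading principal minors are positive, so by Sylvester's criterion Q is positive definite.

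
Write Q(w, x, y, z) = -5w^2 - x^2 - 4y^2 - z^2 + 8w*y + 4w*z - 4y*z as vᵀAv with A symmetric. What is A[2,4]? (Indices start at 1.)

The coefficient of x·z in Q is 0. For a symmetric A this equals A[2,4] + A[4,2] = 2·A[2,4].
So A[2,4] = 0/2 = 0.

0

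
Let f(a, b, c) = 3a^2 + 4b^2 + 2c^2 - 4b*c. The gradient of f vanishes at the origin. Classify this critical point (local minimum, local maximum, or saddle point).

The Hessian at the origin is H = [[6, 0, 0], [0, 8, -4], [0, -4, 4]].
Applying the same elementary operations to the rows and columns of H produces a congruent diagonal matrix with entries 6, 8, 2.
Counting signs: 3 positive.
H is positive definite, so the origin is a strict local minimum.

local minimum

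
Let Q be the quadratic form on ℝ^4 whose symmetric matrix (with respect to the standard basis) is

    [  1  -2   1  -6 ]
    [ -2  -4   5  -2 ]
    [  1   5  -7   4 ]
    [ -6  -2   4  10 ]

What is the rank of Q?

Applying the same elementary operations to the rows and columns of A produces a congruent diagonal matrix with entries 1, -8, -15/8, 6/5.
Counting signs: 2 positive, 2 negative.
The rank is the number of nonzero pivots: 4.

4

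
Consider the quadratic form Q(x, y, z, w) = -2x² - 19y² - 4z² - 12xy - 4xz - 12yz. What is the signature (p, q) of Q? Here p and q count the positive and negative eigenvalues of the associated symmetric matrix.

Write A = [[-2, -6, -2, 0], [-6, -19, -6, 0], [-2, -6, -4, 0], [0, 0, 0, 0]].
Applying the same elementary operations to the rows and columns of A produces a congruent diagonal matrix with entries -2, -1, -2, 0.
So there are 3 negative, 1 zero pivots.

(0, 3)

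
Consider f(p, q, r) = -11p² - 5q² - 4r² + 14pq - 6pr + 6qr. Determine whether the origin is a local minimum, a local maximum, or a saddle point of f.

The Hessian at the origin is H = [[-22, 14, -6], [14, -10, 6], [-6, 6, -8]].
Row-reducing H symmetrically gives the diagonal entries -22, -12/11, -2.
Counting signs: 3 negative.
H is negative definite, so the origin is a strict local maximum.

local maximum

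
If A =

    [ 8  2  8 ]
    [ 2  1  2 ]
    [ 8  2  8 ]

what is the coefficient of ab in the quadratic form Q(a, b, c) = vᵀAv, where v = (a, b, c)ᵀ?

4

The coefficient of ab is A[1,2] + A[2,1] = 2·2 = 4.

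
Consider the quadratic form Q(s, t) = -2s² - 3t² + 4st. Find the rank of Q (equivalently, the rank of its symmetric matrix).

2

The symmetric matrix is A = [[-2, 2], [2, -3]].
Congruent diagonalization of A (simultaneous row and column reduction) yields pivots -2, -1.
So there are 2 negative pivots.
The rank is the number of nonzero pivots: 2.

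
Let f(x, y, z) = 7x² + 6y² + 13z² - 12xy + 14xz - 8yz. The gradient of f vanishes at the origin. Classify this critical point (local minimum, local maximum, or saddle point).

local minimum

The Hessian at the origin is H = [[14, -12, 14], [-12, 12, -8], [14, -8, 26]].
Symmetric row and column elimination reduces H to a congruent diagonal form with pivots 14, 12/7, 8/3.
Counting signs: 3 positive.
H is positive definite, so the origin is a strict local minimum.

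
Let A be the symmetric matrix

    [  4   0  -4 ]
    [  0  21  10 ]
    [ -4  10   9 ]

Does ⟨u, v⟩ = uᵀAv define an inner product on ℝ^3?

Leading principal minors: Δ_1 = 4, Δ_2 = 84, Δ_3 = 20.
All leading principal minors are positive, so by Sylvester's criterion Q is positive definite.
⟨·,·⟩ is an inner product exactly when A is positive definite.

yes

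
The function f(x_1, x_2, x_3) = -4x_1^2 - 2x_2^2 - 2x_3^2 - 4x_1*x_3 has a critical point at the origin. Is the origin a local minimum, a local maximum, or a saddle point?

The Hessian at the origin is H = [[-8, 0, -4], [0, -4, 0], [-4, 0, -4]].
Congruent diagonalization of H (simultaneous row and column reduction) yields pivots -8, -4, -2.
So there are 3 negative pivots.
H is negative definite, so the origin is a strict local maximum.

local maximum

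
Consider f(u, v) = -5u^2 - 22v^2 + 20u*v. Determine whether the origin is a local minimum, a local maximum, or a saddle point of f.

local maximum

The Hessian at the origin is H = [[-10, 20], [20, -44]].
det H = -10·-44 − (20)² = 40 > 0 and H[1,1] = -10 < 0, so H is negative definite.
Therefore the origin is a local maximum.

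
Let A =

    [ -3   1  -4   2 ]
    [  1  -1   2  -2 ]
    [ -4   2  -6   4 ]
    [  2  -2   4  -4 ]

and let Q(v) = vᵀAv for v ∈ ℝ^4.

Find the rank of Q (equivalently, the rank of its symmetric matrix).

Applying the same elementary operations to the rows and columns of A produces a congruent diagonal matrix with entries -3, -2/3, 0, 0.
Counting signs: 2 negative, 2 zero.
The rank is the number of nonzero pivots: 2.

2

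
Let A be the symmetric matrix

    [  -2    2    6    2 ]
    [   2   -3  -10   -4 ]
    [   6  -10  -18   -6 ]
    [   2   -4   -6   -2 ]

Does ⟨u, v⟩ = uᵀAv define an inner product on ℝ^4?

no

Row-reducing A symmetrically gives the diagonal entries -2, -1, 16, 0.
That gives 1 positive, 2 negative, 1 zero pivots.
Hence Q is indefinite.
⟨·,·⟩ is an inner product exactly when A is positive definite.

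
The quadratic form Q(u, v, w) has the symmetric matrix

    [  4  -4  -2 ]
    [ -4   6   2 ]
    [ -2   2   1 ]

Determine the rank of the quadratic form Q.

Congruent diagonalization of A (simultaneous row and column reduction) yields pivots 4, 2, 0.
That gives 2 positive, 1 zero pivots.
The rank is the number of nonzero pivots: 2.

2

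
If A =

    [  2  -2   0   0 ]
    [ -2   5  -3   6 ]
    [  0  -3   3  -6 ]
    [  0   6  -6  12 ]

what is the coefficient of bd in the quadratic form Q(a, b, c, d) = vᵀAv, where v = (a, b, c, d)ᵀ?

12

The coefficient of bd is A[2,4] + A[4,2] = 2·6 = 12.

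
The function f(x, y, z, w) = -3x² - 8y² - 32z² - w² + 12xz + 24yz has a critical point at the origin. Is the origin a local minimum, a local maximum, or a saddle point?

The Hessian at the origin is H = [[-6, 0, 12, 0], [0, -16, 24, 0], [12, 24, -64, 0], [0, 0, 0, -2]].
Symmetric row and column elimination reduces H to a congruent diagonal form with pivots -6, -16, -4, -2.
Counting signs: 4 negative.
H is negative definite, so the origin is a strict local maximum.

local maximum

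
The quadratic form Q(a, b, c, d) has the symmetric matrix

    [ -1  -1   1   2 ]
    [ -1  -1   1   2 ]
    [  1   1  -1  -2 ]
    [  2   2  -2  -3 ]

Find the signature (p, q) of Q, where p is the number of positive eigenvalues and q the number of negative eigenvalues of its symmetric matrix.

(1, 1)

Symmetric row and column elimination reduces A to a congruent diagonal form with pivots -1, 0, 0, 1.
So there are 1 positive, 1 negative, 2 zero pivots.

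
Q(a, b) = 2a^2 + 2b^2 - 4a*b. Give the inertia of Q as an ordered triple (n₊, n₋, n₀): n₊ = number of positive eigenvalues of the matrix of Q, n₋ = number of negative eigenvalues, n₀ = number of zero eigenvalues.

Write A = [[2, -2], [-2, 2]].
Symmetric row and column elimination reduces A to a congruent diagonal form with pivots 2, 0.
That gives 1 positive, 1 zero pivots.

(1, 0, 1)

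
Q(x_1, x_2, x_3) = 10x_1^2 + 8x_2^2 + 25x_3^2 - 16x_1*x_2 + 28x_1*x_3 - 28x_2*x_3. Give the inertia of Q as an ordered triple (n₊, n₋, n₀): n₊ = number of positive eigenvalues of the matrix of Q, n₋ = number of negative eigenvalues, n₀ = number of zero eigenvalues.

The symmetric matrix is A = [[10, -8, 14], [-8, 8, -14], [14, -14, 25]].
Applying the same elementary operations to the rows and columns of A produces a congruent diagonal matrix with entries 10, 8/5, 1/2.
That gives 3 positive pivots.

(3, 0, 0)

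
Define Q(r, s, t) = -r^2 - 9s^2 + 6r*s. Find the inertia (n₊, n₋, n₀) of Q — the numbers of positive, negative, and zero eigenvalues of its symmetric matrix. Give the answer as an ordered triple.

(0, 1, 2)

The symmetric matrix is A = [[-1, 3, 0], [3, -9, 0], [0, 0, 0]].
Row-reducing A symmetrically gives the diagonal entries -1, 0, 0.
So there are 1 negative, 2 zero pivots.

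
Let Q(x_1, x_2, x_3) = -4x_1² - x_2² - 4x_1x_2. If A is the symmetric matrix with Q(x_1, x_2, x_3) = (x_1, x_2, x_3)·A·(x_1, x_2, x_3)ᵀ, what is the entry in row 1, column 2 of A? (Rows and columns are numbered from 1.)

-2

The coefficient of x_1·x_2 in Q is -4. For a symmetric A this equals A[1,2] + A[2,1] = 2·A[1,2].
So A[1,2] = -4/2 = -2.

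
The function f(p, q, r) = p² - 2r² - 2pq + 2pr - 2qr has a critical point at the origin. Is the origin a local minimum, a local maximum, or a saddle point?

saddle point

The Hessian at the origin is H = [[2, -2, 2], [-2, 0, -2], [2, -2, -4]].
Applying the same elementary operations to the rows and columns of H produces a congruent diagonal matrix with entries 2, -2, -6.
That gives 1 positive, 2 negative pivots.
H is indefinite, so the origin is a saddle point.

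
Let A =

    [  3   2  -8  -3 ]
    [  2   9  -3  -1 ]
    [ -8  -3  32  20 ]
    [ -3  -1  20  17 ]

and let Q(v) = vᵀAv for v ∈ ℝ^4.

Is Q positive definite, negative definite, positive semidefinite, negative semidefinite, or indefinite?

positive definite

Leading principal minors: Δ_1 = 3, Δ_2 = 23, Δ_3 = 229, Δ_4 = 30.
All leading principal minors are positive, so by Sylvester's criterion Q is positive definite.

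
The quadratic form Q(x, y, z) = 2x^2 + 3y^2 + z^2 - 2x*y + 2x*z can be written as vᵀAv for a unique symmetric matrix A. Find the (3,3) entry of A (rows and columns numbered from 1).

The coefficient of z^2 in Q is 1, and that is exactly A[3,3].

1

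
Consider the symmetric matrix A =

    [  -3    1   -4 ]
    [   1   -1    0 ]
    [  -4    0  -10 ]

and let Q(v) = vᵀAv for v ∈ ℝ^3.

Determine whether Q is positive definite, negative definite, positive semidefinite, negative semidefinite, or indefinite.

Leading principal minors: Δ_1 = -3, Δ_2 = 2, Δ_3 = -4.
The signs alternate starting with Δ_1 < 0, so by Sylvester's criterion Q is negative definite.

negative definite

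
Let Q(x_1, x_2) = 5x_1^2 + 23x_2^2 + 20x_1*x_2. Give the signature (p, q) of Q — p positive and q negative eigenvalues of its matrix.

(2, 0)

The symmetric matrix is A = [[5, 10], [10, 23]].
Row-reducing A symmetrically gives the diagonal entries 5, 3.
So there are 2 positive pivots.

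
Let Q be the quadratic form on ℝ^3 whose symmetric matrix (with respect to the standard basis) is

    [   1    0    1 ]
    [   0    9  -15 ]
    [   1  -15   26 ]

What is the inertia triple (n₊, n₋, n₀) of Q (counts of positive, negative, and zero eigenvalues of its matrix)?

(2, 0, 1)

Row-reducing A symmetrically gives the diagonal entries 1, 9, 0.
So there are 2 positive, 1 zero pivots.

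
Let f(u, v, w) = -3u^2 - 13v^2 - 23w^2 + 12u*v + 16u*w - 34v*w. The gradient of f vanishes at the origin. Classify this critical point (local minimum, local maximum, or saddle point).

The Hessian at the origin is H = [[-6, 12, 16], [12, -26, -34], [16, -34, -46]].
Row-reducing H symmetrically gives the diagonal entries -6, -2, -4/3.
So there are 3 negative pivots.
H is negative definite, so the origin is a strict local maximum.

local maximum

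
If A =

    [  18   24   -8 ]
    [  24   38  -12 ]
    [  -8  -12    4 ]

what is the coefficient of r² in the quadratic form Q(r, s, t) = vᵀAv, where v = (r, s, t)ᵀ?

18

The coefficient of r² is the diagonal entry A[1,1] = 18.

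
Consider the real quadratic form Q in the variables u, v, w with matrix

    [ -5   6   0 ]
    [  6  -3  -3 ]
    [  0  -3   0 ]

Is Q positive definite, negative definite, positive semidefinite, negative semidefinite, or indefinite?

An LDLᵀ factorisation of A has diagonal entries -5, 21/5, -15/7.
That gives 1 positive, 2 negative pivots.
Hence Q is indefinite.

indefinite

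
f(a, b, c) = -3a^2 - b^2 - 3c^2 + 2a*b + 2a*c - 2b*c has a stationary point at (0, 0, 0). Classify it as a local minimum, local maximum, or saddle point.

The Hessian at the origin is H = [[-6, 2, 2], [2, -2, -2], [2, -2, -6]].
An LDLᵀ factorisation of H has diagonal entries -6, -4/3, -4.
Counting signs: 3 negative.
H is negative definite, so the origin is a strict local maximum.

local maximum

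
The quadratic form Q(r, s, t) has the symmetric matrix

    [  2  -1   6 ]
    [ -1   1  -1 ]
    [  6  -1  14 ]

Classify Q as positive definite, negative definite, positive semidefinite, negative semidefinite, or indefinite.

indefinite

An LDLᵀ factorisation of A has diagonal entries 2, 1/2, -12.
Counting signs: 2 positive, 1 negative.
Hence Q is indefinite.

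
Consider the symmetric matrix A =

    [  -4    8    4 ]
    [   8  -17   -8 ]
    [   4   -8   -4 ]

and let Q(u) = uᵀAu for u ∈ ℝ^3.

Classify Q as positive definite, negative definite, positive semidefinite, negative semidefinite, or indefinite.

Symmetric row and column elimination reduces A to a congruent diagonal form with pivots -4, -1, 0.
That gives 2 negative, 1 zero pivots.
Hence Q is negative semidefinite.

negative semidefinite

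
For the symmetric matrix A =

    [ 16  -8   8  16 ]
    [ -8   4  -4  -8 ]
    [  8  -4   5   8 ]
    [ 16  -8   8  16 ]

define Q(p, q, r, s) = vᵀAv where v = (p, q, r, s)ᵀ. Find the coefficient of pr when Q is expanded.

16

The coefficient of pr is A[1,3] + A[3,1] = 2·8 = 16.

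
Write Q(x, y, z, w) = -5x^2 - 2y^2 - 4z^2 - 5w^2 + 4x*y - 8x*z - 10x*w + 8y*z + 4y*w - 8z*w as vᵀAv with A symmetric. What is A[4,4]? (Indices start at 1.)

-5

The coefficient of w^2 in Q is -5, and that is exactly A[4,4].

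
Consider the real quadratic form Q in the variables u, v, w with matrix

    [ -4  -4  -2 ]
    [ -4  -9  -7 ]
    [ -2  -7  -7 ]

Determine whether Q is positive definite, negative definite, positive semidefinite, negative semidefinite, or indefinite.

negative definite

Leading principal minors: Δ_1 = -4, Δ_2 = 20, Δ_3 = -20.
The signs alternate starting with Δ_1 < 0, so by Sylvester's criterion Q is negative definite.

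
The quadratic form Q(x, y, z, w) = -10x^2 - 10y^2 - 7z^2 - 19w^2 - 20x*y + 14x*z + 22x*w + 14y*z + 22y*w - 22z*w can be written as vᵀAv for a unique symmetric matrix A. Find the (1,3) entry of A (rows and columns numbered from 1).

The coefficient of x·z in Q is 14. For a symmetric A this equals A[1,3] + A[3,1] = 2·A[1,3].
So A[1,3] = 14/2 = 7.

7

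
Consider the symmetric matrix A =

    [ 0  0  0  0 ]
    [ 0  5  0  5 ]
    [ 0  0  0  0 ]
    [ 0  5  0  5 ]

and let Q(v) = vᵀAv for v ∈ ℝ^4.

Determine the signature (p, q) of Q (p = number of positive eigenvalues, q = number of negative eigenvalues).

Applying the same elementary operations to the rows and columns of A produces a congruent diagonal matrix with entries 0, 5, 0, 0.
That gives 1 positive, 3 zero pivots.

(1, 0)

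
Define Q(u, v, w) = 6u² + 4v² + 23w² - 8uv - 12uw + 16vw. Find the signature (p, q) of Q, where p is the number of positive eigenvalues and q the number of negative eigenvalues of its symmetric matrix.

(3, 0)

The symmetric matrix is A = [[6, -4, -6], [-4, 4, 8], [-6, 8, 23]].
An LDLᵀ factorisation of A has diagonal entries 6, 4/3, 5.
Counting signs: 3 positive.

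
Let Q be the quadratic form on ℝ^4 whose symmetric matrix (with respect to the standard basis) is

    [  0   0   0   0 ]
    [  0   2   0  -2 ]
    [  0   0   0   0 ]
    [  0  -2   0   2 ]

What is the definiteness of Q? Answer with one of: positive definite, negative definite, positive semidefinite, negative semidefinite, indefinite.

Symmetric row and column elimination reduces A to a congruent diagonal form with pivots 0, 2, 0, 0.
That gives 1 positive, 3 zero pivots.
Hence Q is positive semidefinite.

positive semidefinite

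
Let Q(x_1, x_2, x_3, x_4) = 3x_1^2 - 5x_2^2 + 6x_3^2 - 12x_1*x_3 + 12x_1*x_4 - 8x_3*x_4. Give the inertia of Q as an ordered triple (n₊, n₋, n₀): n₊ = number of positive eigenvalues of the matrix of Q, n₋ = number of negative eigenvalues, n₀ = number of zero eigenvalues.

The symmetric matrix is A = [[3, 0, -6, 6], [0, -5, 0, 0], [-6, 0, 6, -4], [6, 0, -4, 0]].
An LDLᵀ factorisation of A has diagonal entries 3, -5, -6, -4/3.
Counting signs: 1 positive, 3 negative.

(1, 3, 0)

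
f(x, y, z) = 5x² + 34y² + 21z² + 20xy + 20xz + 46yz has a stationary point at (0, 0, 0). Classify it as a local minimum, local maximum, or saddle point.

local minimum

The Hessian at the origin is H = [[10, 20, 20], [20, 68, 46], [20, 46, 42]].
Applying the same elementary operations to the rows and columns of H produces a congruent diagonal matrix with entries 10, 28, 5/7.
That gives 3 positive pivots.
H is positive definite, so the origin is a strict local minimum.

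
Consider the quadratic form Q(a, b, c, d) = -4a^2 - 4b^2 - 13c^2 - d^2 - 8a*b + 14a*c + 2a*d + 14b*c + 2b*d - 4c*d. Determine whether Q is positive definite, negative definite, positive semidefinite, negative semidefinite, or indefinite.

The symmetric matrix is A = [[-4, -4, 7, 1], [-4, -4, 7, 1], [7, 7, -13, -2], [1, 1, -2, -1]].
Row-reducing A symmetrically gives the diagonal entries -4, 0, -3/4, -2/3.
Counting signs: 3 negative, 1 zero.
Hence Q is negative semidefinite.

negative semidefinite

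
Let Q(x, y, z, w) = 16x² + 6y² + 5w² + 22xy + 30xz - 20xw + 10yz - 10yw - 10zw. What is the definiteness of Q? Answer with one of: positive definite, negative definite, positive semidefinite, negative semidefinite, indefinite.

Write A = [[16, 11, 15, -10], [11, 6, 5, -5], [15, 5, 0, -5], [-10, -5, -5, 5]].
Row-reducing A symmetrically gives the diagonal entries 16, -25/16, 4, 0.
That gives 2 positive, 1 negative, 1 zero pivots.
Hence Q is indefinite.

indefinite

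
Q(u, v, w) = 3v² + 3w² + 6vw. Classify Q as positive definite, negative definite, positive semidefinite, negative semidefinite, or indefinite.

The symmetric matrix is A = [[0, 0, 0], [0, 3, 3], [0, 3, 3]].
Symmetric row and column elimination reduces A to a congruent diagonal form with pivots 0, 3, 0.
So there are 1 positive, 2 zero pivots.
Hence Q is positive semidefinite.

positive semidefinite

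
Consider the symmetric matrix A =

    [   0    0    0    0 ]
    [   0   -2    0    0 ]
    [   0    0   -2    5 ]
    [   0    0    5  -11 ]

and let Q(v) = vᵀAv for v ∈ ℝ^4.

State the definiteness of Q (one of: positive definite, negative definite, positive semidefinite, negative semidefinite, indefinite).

indefinite

Row-reducing A symmetrically gives the diagonal entries 0, -2, -2, 3/2.
Counting signs: 1 positive, 2 negative, 1 zero.
Hence Q is indefinite.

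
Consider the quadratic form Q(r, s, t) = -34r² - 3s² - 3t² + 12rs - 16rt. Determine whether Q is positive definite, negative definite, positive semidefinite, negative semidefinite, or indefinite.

Write A = [[-34, 6, -8], [6, -3, 0], [-8, 0, -3]].
Congruent diagonalization of A (simultaneous row and column reduction) yields pivots -34, -33/17, -1/11.
Counting signs: 3 negative.
Hence Q is negative definite.

negative definite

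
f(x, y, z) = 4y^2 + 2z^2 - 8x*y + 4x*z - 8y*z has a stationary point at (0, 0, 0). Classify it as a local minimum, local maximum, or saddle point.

saddle point

The Hessian at the origin is H = [[0, -8, 4], [-8, 8, -8], [4, -8, 4]].
H is indefinite, so the origin is a saddle point.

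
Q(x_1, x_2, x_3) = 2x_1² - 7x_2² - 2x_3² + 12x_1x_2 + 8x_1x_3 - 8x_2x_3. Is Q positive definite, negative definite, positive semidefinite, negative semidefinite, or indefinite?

indefinite

The associated matrix is A = [[2, 6, 4], [6, -7, -4], [4, -4, -2]].
An LDLᵀ factorisation of A has diagonal entries 2, -25, 6/25.
That gives 2 positive, 1 negative pivots.
Hence Q is indefinite.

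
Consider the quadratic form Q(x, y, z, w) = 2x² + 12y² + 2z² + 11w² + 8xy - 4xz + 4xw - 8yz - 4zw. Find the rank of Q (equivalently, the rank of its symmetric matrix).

Write A = [[2, 4, -2, 2], [4, 12, -4, 0], [-2, -4, 2, -2], [2, 0, -2, 11]].
Row-reducing A symmetrically gives the diagonal entries 2, 4, 0, 5.
Counting signs: 3 positive, 1 zero.
The rank is the number of nonzero pivots: 3.

3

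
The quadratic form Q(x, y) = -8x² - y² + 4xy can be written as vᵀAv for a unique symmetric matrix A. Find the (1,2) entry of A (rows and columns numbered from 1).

2

The coefficient of x·y in Q is 4. For a symmetric A this equals A[1,2] + A[2,1] = 2·A[1,2].
So A[1,2] = 4/2 = 2.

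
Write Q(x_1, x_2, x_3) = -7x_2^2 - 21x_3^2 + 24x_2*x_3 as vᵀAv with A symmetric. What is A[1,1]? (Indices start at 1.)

0

The coefficient of x_1^2 in Q is 0, and that is exactly A[1,1].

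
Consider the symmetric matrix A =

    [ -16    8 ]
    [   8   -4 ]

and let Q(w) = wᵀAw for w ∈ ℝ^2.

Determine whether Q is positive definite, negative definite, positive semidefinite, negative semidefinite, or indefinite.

negative semidefinite

For the 2×2 matrix [[-16, 8], [8, -4]]: det = -16·-4 − (8)² = 0, trace = -20.
det = 0 so one eigenvalue is zero; the form is semidefinite with the sign of the trace.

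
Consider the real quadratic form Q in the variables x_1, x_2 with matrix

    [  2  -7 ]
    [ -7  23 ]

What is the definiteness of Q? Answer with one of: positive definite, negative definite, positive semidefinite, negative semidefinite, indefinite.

For the 2×2 matrix [[2, -7], [-7, 23]]: det = 2·23 − (-7)² = -3, trace = 25.
det < 0 so the eigenvalues have opposite signs; the form is indefinite.

indefinite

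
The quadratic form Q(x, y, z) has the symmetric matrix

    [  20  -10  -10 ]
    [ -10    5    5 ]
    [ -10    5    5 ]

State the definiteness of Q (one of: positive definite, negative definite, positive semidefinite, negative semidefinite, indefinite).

Congruent diagonalization of A (simultaneous row and column reduction) yields pivots 20, 0, 0.
Counting signs: 1 positive, 2 zero.
Hence Q is positive semidefinite.

positive semidefinite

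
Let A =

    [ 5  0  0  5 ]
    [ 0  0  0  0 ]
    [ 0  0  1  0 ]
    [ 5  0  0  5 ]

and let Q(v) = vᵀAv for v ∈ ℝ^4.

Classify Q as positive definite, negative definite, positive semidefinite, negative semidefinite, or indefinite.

positive semidefinite

Symmetric row and column elimination reduces A to a congruent diagonal form with pivots 5, 0, 1, 0.
So there are 2 positive, 2 zero pivots.
Hence Q is positive semidefinite.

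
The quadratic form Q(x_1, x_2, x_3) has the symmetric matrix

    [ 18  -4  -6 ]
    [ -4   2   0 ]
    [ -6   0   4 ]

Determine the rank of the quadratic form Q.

3

Symmetric row and column elimination reduces A to a congruent diagonal form with pivots 18, 10/9, 2/5.
So there are 3 positive pivots.
The rank is the number of nonzero pivots: 3.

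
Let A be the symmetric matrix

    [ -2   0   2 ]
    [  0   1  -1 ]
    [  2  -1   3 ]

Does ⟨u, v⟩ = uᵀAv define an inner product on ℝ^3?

Symmetric row and column elimination reduces A to a congruent diagonal form with pivots -2, 1, 4.
That gives 2 positive, 1 negative pivots.
Hence Q is indefinite.
⟨·,·⟩ is an inner product exactly when A is positive definite.

no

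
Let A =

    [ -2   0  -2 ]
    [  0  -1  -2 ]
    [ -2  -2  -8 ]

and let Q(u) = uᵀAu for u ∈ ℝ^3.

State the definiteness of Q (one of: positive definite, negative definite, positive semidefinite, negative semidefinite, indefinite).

Applying the same elementary operations to the rows and columns of A produces a congruent diagonal matrix with entries -2, -1, -2.
That gives 3 negative pivots.
Hence Q is negative definite.

negative definite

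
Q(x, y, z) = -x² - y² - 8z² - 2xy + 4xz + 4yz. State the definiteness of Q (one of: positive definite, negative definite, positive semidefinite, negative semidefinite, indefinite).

The associated matrix is A = [[-1, -1, 2], [-1, -1, 2], [2, 2, -8]].
Congruent diagonalization of A (simultaneous row and column reduction) yields pivots -1, 0, -4.
That gives 2 negative, 1 zero pivots.
Hence Q is negative semidefinite.

negative semidefinite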